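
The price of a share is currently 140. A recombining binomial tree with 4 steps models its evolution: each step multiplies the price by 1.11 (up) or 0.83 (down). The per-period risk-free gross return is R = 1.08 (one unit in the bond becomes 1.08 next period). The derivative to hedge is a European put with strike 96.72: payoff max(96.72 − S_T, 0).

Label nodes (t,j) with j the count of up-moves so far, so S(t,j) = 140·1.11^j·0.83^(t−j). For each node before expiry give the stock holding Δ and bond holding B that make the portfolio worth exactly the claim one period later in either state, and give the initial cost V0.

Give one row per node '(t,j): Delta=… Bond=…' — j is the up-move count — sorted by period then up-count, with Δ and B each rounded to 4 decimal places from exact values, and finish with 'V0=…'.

No-arbitrage ⇒ martingale measure with p* = (R−d)/(u−d) = 0.8929.
Terminal payoffs: V(4,0)=30.2784, V(4,1)=7.8643, V(4,2)=0.0000, V(4,3)=0.0000, V(4,4)=0.0000
  t=3,j=0: stock 80.0502 → up 88.8557 (V=7.8643), down 66.4416 (V=30.2784). Price 9.5054; hedge Δ=-1.0000, bond B=89.5556.
  t=3,j=1: stock 107.0551 → up 118.8311 (V=0.0000), down 88.8557 (V=7.8643). Price 0.7802; hedge Δ=-0.2624, bond B=28.8670.
  t=3,j=2: stock 143.1700 → up 158.9187 (V=0.0000), down 118.8311 (V=0.0000). Price 0.0000; hedge Δ=0.0000, bond B=0.0000.
  t=3,j=3: stock 191.4683 → up 212.5299 (V=0.0000), down 158.9187 (V=0.0000). Price 0.0000; hedge Δ=0.0000, bond B=0.0000.
  t=2,j=0: stock 96.4460 → up 107.0551 (V=0.7802), down 80.0502 (V=9.5054). Price 1.5880; hedge Δ=-0.3231, bond B=32.7494.
  t=2,j=1: stock 128.9820 → up 143.1700 (V=0.0000), down 107.0551 (V=0.7802). Price 0.0774; hedge Δ=-0.0216, bond B=2.8638.
  t=2,j=2: stock 172.4940 → up 191.4683 (V=0.0000), down 143.1700 (V=0.0000). Price 0.0000; hedge Δ=0.0000, bond B=0.0000.
  t=1,j=0: stock 116.2000 → up 128.9820 (V=0.0774), down 96.4460 (V=1.5880). Price 0.2215; hedge Δ=-0.0464, bond B=5.6165.
  t=1,j=1: stock 155.4000 → up 172.4940 (V=0.0000), down 128.9820 (V=0.0774). Price 0.0077; hedge Δ=-0.0018, bond B=0.2841.
  t=0,j=0: stock 140.0000 → up 155.4000 (V=0.0077), down 116.2000 (V=0.2215). Price 0.0283; hedge Δ=-0.0055, bond B=0.7921.
Self-financing check: at every node Δ·S+B equals the discounted successor values.

(0,0): Delta=-0.0055 Bond=0.7921
(1,0): Delta=-0.0464 Bond=5.6165
(1,1): Delta=-0.0018 Bond=0.2841
(2,0): Delta=-0.3231 Bond=32.7494
(2,1): Delta=-0.0216 Bond=2.8638
(2,2): Delta=0.0000 Bond=0.0000
(3,0): Delta=-1.0000 Bond=89.5556
(3,1): Delta=-0.2624 Bond=28.8670
(3,2): Delta=0.0000 Bond=0.0000
(3,3): Delta=0.0000 Bond=0.0000
V0=0.0283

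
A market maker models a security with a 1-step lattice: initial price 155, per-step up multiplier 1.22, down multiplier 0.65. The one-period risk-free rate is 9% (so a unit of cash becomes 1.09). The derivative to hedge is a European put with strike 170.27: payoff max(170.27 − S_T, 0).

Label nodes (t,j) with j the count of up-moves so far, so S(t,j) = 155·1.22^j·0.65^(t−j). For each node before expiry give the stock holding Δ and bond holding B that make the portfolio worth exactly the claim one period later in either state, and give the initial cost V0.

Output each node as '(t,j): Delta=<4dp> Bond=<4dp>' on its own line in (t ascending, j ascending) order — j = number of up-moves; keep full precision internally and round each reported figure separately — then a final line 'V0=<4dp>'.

(0,0): Delta=-0.7869 Bond=136.5112
V0=14.5463

Since d<R<u, set p* = (R−d)/(u−d) = 0.7719; price each node as the discounted p*-expectation of its children.
Payoff layer (t=1): V(1,0)=69.5200, V(1,1)=0.0000
Node (0,0) S=155.0000: V=(p*·0.0000+(1−p*)·69.5200)/1.09=14.5463; Δ=(0.0000−69.5200)/(189.1000−100.7500)=-0.7869; B=V−Δ·S=136.5112
The time-0 hedge costs 14.5463, which is the no-arbitrage price.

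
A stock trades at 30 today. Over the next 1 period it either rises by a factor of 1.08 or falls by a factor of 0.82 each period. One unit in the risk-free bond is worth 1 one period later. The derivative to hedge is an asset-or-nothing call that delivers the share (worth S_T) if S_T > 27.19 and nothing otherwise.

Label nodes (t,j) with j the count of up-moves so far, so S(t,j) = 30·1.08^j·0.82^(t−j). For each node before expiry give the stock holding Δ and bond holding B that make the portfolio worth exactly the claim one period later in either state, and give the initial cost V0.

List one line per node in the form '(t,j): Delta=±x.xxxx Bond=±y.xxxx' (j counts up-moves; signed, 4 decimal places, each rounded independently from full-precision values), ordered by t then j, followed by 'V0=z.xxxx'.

(0,0): Delta=4.1538 Bond=-102.1846
V0=22.4308

Under the risk-neutral measure, an up-move has probability p* = (R−d)/(u−d) = 0.6923 and values discount at R = 1.
Terminal values V(1,·): V(1,0)=0.0000, V(1,1)=32.4000
  t=0,j=0: stock 30.0000 → up 32.4000 (V=32.4000), down 24.6000 (V=0.0000). Price 22.4308; hedge Δ=4.1538, bond B=-102.1846.
Check: Δ(0,0)·S0 + B(0,0) = 22.4308 = V0.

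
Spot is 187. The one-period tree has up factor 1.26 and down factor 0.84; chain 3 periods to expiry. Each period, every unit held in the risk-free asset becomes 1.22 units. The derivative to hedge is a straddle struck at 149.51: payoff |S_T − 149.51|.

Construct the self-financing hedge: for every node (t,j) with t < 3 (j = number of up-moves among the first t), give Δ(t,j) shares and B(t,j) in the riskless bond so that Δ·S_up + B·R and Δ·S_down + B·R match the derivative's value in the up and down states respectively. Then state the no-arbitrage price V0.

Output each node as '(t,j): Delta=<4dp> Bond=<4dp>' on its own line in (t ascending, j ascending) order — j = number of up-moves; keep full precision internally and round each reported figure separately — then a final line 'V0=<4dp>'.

No-arbitrage ⇒ martingale measure with p* = (R−d)/(u−d) = 0.9048.
Payoff layer (t=3): V(3,0)=38.6744, V(3,1)=16.7435, V(3,2)=99.8702, V(3,3)=224.5603
(2,0): S=131.9472. Δ = (V_up−V_dn)/(S_up−S_dn) = (16.7435−38.6744)/(166.2535−110.8356) = -0.3957. V = [p*·16.7435 + (1−p*)·38.6744]/1.22 = 15.4362. B = V − Δ·S = 67.6526.
(2,1): S=197.9208. Δ = (V_up−V_dn)/(S_up−S_dn) = (99.8702−16.7435)/(249.3802−166.2535) = 1.0000. V = [p*·99.8702 + (1−p*)·16.7435]/1.22 = 75.3716. B = V − Δ·S = -122.5492.
(2,2): S=296.8812. Δ = (V_up−V_dn)/(S_up−S_dn) = (224.5603−99.8702)/(374.0703−249.3802) = 1.0000. V = [p*·224.5603 + (1−p*)·99.8702]/1.22 = 174.3320. B = V − Δ·S = -122.5492.
(1,0): S=157.0800. Δ = (V_up−V_dn)/(S_up−S_dn) = (75.3716−15.4362)/(197.9208−131.9472) = 0.9085. V = [p*·75.3716 + (1−p*)·15.4362]/1.22 = 57.1012. B = V − Δ·S = -85.6022.
(1,1): S=235.6200. Δ = (V_up−V_dn)/(S_up−S_dn) = (174.3320−75.3716)/(296.8812−197.9208) = 1.0000. V = [p*·174.3320 + (1−p*)·75.3716]/1.22 = 135.1699. B = V − Δ·S = -100.4501.
(0,0): S=187.0000. Δ = (V_up−V_dn)/(S_up−S_dn) = (135.1699−57.1012)/(235.6200−157.0800) = 0.9940. V = [p*·135.1699 + (1−p*)·57.1012]/1.22 = 104.7006. B = V − Δ·S = -81.1771.
Self-financing check: at every node Δ·S+B equals the discounted successor values.

(0,0): Delta=0.9940 Bond=-81.1771
(1,0): Delta=0.9085 Bond=-85.6022
(1,1): Delta=1.0000 Bond=-100.4501
(2,0): Delta=-0.3957 Bond=67.6526
(2,1): Delta=1.0000 Bond=-122.5492
(2,2): Delta=1.0000 Bond=-122.5492
V0=104.7006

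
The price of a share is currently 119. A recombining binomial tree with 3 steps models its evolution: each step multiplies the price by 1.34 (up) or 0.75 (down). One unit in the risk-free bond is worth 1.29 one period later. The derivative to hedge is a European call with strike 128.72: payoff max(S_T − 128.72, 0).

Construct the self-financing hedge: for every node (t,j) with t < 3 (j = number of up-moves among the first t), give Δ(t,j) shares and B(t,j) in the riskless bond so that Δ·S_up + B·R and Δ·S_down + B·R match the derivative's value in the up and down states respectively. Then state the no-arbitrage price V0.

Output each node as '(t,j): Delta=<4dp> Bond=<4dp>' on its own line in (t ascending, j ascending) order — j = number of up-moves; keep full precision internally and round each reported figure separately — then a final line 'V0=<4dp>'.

No-arbitrage ⇒ martingale measure with p* = (R−d)/(u−d) = 0.9153.
Terminal payoffs: V(3,0)=0.0000, V(3,1)=0.0000, V(3,2)=31.5373, V(3,3)=157.6064
Node (2,0) S=66.9375: V=(p*·0.0000+(1−p*)·0.0000)/1.29=0.0000; Δ=(0.0000−0.0000)/(89.6963−50.2031)=0.0000; B=V−Δ·S=0.0000
Node (2,1) S=119.5950: V=(p*·31.5373+(1−p*)·0.0000)/1.29=22.3757; Δ=(31.5373−0.0000)/(160.2573−89.6962)=0.4470; B=V−Δ·S=-31.0774
Node (2,2) S=213.6764: V=(p*·157.6064+(1−p*)·31.5373)/1.29=113.8935; Δ=(157.6064−31.5373)/(286.3264−160.2573)=1.0000; B=V−Δ·S=-99.7829
Node (1,0) S=89.2500: V=(p*·22.3757+(1−p*)·0.0000)/1.29=15.8755; Δ=(22.3757−0.0000)/(119.5950−66.9375)=0.4249; B=V−Δ·S=-22.0494
Node (1,1) S=159.4600: V=(p*·113.8935+(1−p*)·22.3757)/1.29=82.2773; Δ=(113.8935−22.3757)/(213.6764−119.5950)=0.9728; B=V−Δ·S=-72.8375
Node (0,0) S=119.0000: V=(p*·82.2773+(1−p*)·15.8755)/1.29=59.4186; Δ=(82.2773−15.8755)/(159.4600−89.2500)=0.9458; B=V−Δ·S=-53.1267
Check: Δ(0,0)·S0 + B(0,0) = 59.4186 = V0.

(0,0): Delta=0.9458 Bond=-53.1267
(1,0): Delta=0.4249 Bond=-22.0494
(1,1): Delta=0.9728 Bond=-72.8375
(2,0): Delta=0.0000 Bond=0.0000
(2,1): Delta=0.4470 Bond=-31.0774
(2,2): Delta=1.0000 Bond=-99.7829
V0=59.4186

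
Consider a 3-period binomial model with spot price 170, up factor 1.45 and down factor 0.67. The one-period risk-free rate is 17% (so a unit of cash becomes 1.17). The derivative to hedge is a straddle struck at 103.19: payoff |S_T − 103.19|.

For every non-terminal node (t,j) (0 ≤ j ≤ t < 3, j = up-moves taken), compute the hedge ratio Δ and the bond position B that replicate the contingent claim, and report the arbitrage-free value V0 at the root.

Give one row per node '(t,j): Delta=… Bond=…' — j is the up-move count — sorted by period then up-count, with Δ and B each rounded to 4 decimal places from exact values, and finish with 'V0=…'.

(0,0): Delta=0.9261 Bond=-48.8555
(1,0): Delta=0.6404 Bond=-24.6240
(1,1): Delta=1.0000 Bond=-75.3817
(2,0): Delta=-0.7492 Bond=77.2372
(2,1): Delta=1.0000 Bond=-88.1966
(2,2): Delta=1.0000 Bond=-88.1966
V0=108.5785

Under the risk-neutral measure, an up-move has probability p* = (R−d)/(u−d) = 0.6410 and values discount at R = 1.17.
Terminal values V(3,·): V(3,0)=52.0603, V(3,1)=7.4639, V(3,2)=136.2848, V(3,3)=415.0763
  t=2,j=0: stock 76.3130 → up 110.6539 (V=7.4639), down 51.1297 (V=52.0603). Price 20.0622; hedge Δ=-0.7492, bond B=77.2372.
  t=2,j=1: stock 165.1550 → up 239.4748 (V=136.2848), down 110.6539 (V=7.4639). Price 76.9584; hedge Δ=1.0000, bond B=-88.1966.
  t=2,j=2: stock 357.4250 → up 518.2663 (V=415.0763), down 239.4748 (V=136.2848). Price 269.2284; hedge Δ=1.0000, bond B=-88.1966.
  t=1,j=0: stock 113.9000 → up 165.1550 (V=76.9584), down 76.3130 (V=20.0622). Price 48.3198; hedge Δ=0.6404, bond B=-24.6240.
  t=1,j=1: stock 246.5000 → up 357.4250 (V=269.2284), down 165.1550 (V=76.9584). Price 171.1183; hedge Δ=1.0000, bond B=-75.3817.
  t=0,j=0: stock 170.0000 → up 246.5000 (V=171.1183), down 113.9000 (V=48.3198). Price 108.5785; hedge Δ=0.9261, bond B=-48.8555.
Check: Δ(0,0)·S0 + B(0,0) = 108.5785 = V0.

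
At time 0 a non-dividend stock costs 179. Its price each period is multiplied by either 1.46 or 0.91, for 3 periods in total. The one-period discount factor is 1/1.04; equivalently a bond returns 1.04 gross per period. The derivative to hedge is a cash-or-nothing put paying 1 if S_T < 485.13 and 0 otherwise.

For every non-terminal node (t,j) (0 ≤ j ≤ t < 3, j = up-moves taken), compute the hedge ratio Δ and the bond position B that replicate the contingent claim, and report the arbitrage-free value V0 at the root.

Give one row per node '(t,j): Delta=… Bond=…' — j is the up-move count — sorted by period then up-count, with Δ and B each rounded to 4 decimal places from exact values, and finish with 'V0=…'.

Under the risk-neutral measure, an up-move has probability p* = (R−d)/(u−d) = 0.2364 and values discount at R = 1.04.
Terminal values V(3,·): V(3,0)=1.0000, V(3,1)=1.0000, V(3,2)=1.0000, V(3,3)=0.0000
Node (2,0) S=148.2299: V=(p*·1.0000+(1−p*)·1.0000)/1.04=0.9615; Δ=(1.0000−1.0000)/(216.4157−134.8892)=0.0000; B=V−Δ·S=0.9615
Node (2,1) S=237.8194: V=(p*·1.0000+(1−p*)·1.0000)/1.04=0.9615; Δ=(1.0000−1.0000)/(347.2163−216.4157)=0.0000; B=V−Δ·S=0.9615
Node (2,2) S=381.5564: V=(p*·0.0000+(1−p*)·1.0000)/1.04=0.7343; Δ=(0.0000−1.0000)/(557.0723−347.2163)=-0.0048; B=V−Δ·S=2.5524
Node (1,0) S=162.8900: V=(p*·0.9615+(1−p*)·0.9615)/1.04=0.9246; Δ=(0.9615−0.9615)/(237.8194−148.2299)=0.0000; B=V−Δ·S=0.9246
Node (1,1) S=261.3400: V=(p*·0.7343+(1−p*)·0.9615)/1.04=0.8729; Δ=(0.7343−0.9615)/(381.5564−237.8194)=-0.0016; B=V−Δ·S=1.2861
Node (0,0) S=179.0000: V=(p*·0.8729+(1−p*)·0.9246)/1.04=0.8773; Δ=(0.8729−0.9246)/(261.3400−162.8900)=-0.0005; B=V−Δ·S=0.9712
The time-0 hedge costs 0.8773, which is the no-arbitrage price.

(0,0): Delta=-0.0005 Bond=0.9712
(1,0): Delta=0.0000 Bond=0.9246
(1,1): Delta=-0.0016 Bond=1.2861
(2,0): Delta=0.0000 Bond=0.9615
(2,1): Delta=0.0000 Bond=0.9615
(2,2): Delta=-0.0048 Bond=2.5524
V0=0.8773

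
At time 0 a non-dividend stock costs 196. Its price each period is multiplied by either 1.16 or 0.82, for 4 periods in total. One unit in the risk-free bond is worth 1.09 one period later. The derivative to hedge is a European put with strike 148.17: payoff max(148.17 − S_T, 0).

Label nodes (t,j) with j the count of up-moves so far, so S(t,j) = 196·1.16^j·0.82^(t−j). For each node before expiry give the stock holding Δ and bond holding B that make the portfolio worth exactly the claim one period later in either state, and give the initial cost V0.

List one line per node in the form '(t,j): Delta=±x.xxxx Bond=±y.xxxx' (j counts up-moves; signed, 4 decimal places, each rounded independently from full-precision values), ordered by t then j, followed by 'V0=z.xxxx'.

No-arbitrage ⇒ martingale measure with p* = (R−d)/(u−d) = 0.7941.
Terminal payoffs: V(4,0)=59.5541, V(4,1)=22.8110, V(4,2)=0.0000, V(4,3)=0.0000, V(4,4)=0.0000
Node (3,0) S=108.0681: V=(p*·22.8110+(1−p*)·59.5541)/1.09=27.8677; Δ=(22.8110−59.5541)/(125.3590−88.6159)=-1.0000; B=V−Δ·S=135.9358
Node (3,1) S=152.8769: V=(p*·0.0000+(1−p*)·22.8110)/1.09=4.3086; Δ=(0.0000−22.8110)/(177.3372−125.3590)=-0.4389; B=V−Δ·S=71.3997
Node (3,2) S=216.2648: V=(p*·0.0000+(1−p*)·0.0000)/1.09=0.0000; Δ=(0.0000−0.0000)/(250.8672−177.3372)=0.0000; B=V−Δ·S=0.0000
Node (3,3) S=305.9356: V=(p*·0.0000+(1−p*)·0.0000)/1.09=0.0000; Δ=(0.0000−0.0000)/(354.8853−250.8672)=0.0000; B=V−Δ·S=0.0000
Node (2,0) S=131.7904: V=(p*·4.3086+(1−p*)·27.8677)/1.09=8.4027; Δ=(4.3086−27.8677)/(152.8769−108.0681)=-0.5258; B=V−Δ·S=77.6941
Node (2,1) S=186.4352: V=(p*·0.0000+(1−p*)·4.3086)/1.09=0.8138; Δ=(0.0000−4.3086)/(216.2648−152.8769)=-0.0680; B=V−Δ·S=13.4862
Node (2,2) S=263.7376: V=(p*·0.0000+(1−p*)·0.0000)/1.09=0.0000; Δ=(0.0000−0.0000)/(305.9356−216.2648)=0.0000; B=V−Δ·S=0.0000
Node (1,0) S=160.7200: V=(p*·0.8138+(1−p*)·8.4027)/1.09=2.1800; Δ=(0.8138−8.4027)/(186.4352−131.7904)=-0.1389; B=V−Δ·S=24.5004
Node (1,1) S=227.3600: V=(p*·0.0000+(1−p*)·0.8138)/1.09=0.1537; Δ=(0.0000−0.8138)/(263.7376−186.4352)=-0.0105; B=V−Δ·S=2.5473
Node (0,0) S=196.0000: V=(p*·0.1537+(1−p*)·2.1800)/1.09=0.5238; Δ=(0.1537−2.1800)/(227.3600−160.7200)=-0.0304; B=V−Δ·S=6.4835
Each (Δ,B) replicates both successor values, so the strategy is self-financing and V0 is arbitrage-free.

(0,0): Delta=-0.0304 Bond=6.4835
(1,0): Delta=-0.1389 Bond=24.5004
(1,1): Delta=-0.0105 Bond=2.5473
(2,0): Delta=-0.5258 Bond=77.6941
(2,1): Delta=-0.0680 Bond=13.4862
(2,2): Delta=0.0000 Bond=0.0000
(3,0): Delta=-1.0000 Bond=135.9358
(3,1): Delta=-0.4389 Bond=71.3997
(3,2): Delta=0.0000 Bond=0.0000
(3,3): Delta=0.0000 Bond=0.0000
V0=0.5238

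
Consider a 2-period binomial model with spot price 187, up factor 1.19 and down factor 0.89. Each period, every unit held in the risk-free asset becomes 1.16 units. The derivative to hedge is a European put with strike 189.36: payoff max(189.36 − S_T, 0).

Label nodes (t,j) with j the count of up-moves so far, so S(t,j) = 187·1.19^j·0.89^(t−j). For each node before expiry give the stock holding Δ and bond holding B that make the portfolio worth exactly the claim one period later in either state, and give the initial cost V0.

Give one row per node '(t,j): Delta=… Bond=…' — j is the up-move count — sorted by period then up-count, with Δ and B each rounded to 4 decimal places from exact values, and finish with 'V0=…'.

Since d<R<u, set p* = (R−d)/(u−d) = 0.9000; price each node as the discounted p*-expectation of its children.
At expiry t=2: V(2,0)=41.2373, V(2,1)=0.0000, V(2,2)=0.0000
  t=1,j=0: stock 166.4300 → up 198.0517 (V=0.0000), down 148.1227 (V=41.2373). Price 3.5549; hedge Δ=-0.8259, bond B=141.0126.
  t=1,j=1: stock 222.5300 → up 264.8107 (V=0.0000), down 198.0517 (V=0.0000). Price 0.0000; hedge Δ=0.0000, bond B=0.0000.
  t=0,j=0: stock 187.0000 → up 222.5300 (V=0.0000), down 166.4300 (V=3.5549). Price 0.3065; hedge Δ=-0.0634, bond B=12.1563.
Self-financing check: at every node Δ·S+B equals the discounted successor values.

(0,0): Delta=-0.0634 Bond=12.1563
(1,0): Delta=-0.8259 Bond=141.0126
(1,1): Delta=0.0000 Bond=0.0000
V0=0.3065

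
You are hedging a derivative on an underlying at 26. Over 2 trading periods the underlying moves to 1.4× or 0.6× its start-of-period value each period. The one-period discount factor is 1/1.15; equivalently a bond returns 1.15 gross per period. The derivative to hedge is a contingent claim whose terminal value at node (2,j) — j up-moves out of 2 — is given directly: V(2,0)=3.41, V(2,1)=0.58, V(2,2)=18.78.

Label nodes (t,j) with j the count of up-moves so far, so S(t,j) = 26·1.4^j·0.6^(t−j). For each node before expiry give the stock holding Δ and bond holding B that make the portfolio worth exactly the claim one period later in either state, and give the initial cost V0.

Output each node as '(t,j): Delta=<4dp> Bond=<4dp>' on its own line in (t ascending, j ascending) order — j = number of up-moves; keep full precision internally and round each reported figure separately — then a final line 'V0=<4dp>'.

No-arbitrage ⇒ martingale measure with p* = (R−d)/(u−d) = 0.6875.
Payoff layer (t=2): V(2,0)=3.4100, V(2,1)=0.5800, V(2,2)=18.7800
  t=1,j=0: stock 15.6000 → up 21.8400 (V=0.5800), down 9.3600 (V=3.4100). Price 1.2734; hedge Δ=-0.2268, bond B=4.8109.
  t=1,j=1: stock 36.4000 → up 50.9600 (V=18.7800), down 21.8400 (V=0.5800). Price 11.3848; hedge Δ=0.6250, bond B=-11.3652.
  t=0,j=0: stock 26.0000 → up 36.4000 (V=11.3848), down 15.6000 (V=1.2734). Price 7.1521; hedge Δ=0.4861, bond B=-5.4871.
Root portfolio cost Δ·26+B reproduces V0=7.1521.

(0,0): Delta=0.4861 Bond=-5.4871
(1,0): Delta=-0.2268 Bond=4.8109
(1,1): Delta=0.6250 Bond=-11.3652
V0=7.1521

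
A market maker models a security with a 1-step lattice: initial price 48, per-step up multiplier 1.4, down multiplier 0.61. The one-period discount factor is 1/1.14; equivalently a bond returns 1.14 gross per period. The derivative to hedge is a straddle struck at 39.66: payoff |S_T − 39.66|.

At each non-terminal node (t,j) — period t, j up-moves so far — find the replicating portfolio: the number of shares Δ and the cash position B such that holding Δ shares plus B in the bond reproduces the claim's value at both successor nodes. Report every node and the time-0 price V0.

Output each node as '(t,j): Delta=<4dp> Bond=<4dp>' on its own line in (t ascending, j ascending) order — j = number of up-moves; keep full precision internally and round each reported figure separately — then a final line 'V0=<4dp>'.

(0,0): Delta=0.4525 Bond=-2.5177
V0=19.2039

Under the risk-neutral measure, an up-move has probability p* = (R−d)/(u−d) = 0.6709 and values discount at R = 1.14.
Payoff layer (t=1): V(1,0)=10.3800, V(1,1)=27.5400
(0,0): S=48.0000. Δ = (V_up−V_dn)/(S_up−S_dn) = (27.5400−10.3800)/(67.2000−29.2800) = 0.4525. V = [p*·27.5400 + (1−p*)·10.3800]/1.14 = 19.2039. B = V − Δ·S = -2.5177.
Each (Δ,B) replicates both successor values, so the strategy is self-financing and V0 is arbitrage-free.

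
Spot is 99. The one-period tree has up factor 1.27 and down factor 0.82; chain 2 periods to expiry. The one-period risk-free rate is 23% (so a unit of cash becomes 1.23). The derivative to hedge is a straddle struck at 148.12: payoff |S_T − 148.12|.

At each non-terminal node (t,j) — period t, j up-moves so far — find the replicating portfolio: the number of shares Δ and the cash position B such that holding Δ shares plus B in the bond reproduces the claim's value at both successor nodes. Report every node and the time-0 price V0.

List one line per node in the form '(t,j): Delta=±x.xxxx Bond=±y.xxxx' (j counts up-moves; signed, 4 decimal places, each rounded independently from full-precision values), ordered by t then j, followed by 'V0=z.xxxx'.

(0,0): Delta=-0.6157 Bond=72.5393
(1,0): Delta=-1.0000 Bond=120.4228
(1,1): Delta=-0.5915 Bond=86.1795
V0=11.5874

Risk-neutral probability p* = (R−d)/(u−d) = (1.23−0.82)/(1.27−0.82) = 0.9111.
Terminal values V(2,·): V(2,0)=81.5524, V(2,1)=45.0214, V(2,2)=11.5571
(1,0): S=81.1800. Δ = (V_up−V_dn)/(S_up−S_dn) = (45.0214−81.5524)/(103.0986−66.5676) = -1.0000. V = [p*·45.0214 + (1−p*)·81.5524]/1.23 = 39.2428. B = V − Δ·S = 120.4228.
(1,1): S=125.7300. Δ = (V_up−V_dn)/(S_up−S_dn) = (11.5571−45.0214)/(159.6771−103.0986) = -0.5915. V = [p*·11.5571 + (1−p*)·45.0214]/1.23 = 11.8144. B = V − Δ·S = 86.1795.
(0,0): S=99.0000. Δ = (V_up−V_dn)/(S_up−S_dn) = (11.8144−39.2428)/(125.7300−81.1800) = -0.6157. V = [p*·11.8144 + (1−p*)·39.2428]/1.23 = 11.5874. B = V − Δ·S = 72.5393.
Self-financing check: at every node Δ·S+B equals the discounted successor values.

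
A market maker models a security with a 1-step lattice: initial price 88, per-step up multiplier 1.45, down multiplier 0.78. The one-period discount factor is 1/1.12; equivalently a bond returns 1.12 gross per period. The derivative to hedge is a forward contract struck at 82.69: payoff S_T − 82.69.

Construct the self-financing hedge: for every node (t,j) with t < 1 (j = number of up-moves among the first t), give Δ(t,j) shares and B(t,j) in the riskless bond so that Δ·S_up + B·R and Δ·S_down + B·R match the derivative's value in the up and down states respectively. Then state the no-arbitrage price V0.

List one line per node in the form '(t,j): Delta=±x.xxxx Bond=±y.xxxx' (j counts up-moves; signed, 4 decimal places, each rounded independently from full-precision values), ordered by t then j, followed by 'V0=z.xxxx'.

Under the risk-neutral measure, an up-move has probability p* = (R−d)/(u−d) = 0.5075 and values discount at R = 1.12.
Terminal values V(1,·): V(1,0)=-14.0500, V(1,1)=44.9100
Node (0,0) S=88.0000: V=(p*·44.9100+(1−p*)·-14.0500)/1.12=14.1696; Δ=(44.9100−-14.0500)/(127.6000−68.6400)=1.0000; B=V−Δ·S=-73.8304
Root portfolio cost Δ·88+B reproduces V0=14.1696.

(0,0): Delta=1.0000 Bond=-73.8304
V0=14.1696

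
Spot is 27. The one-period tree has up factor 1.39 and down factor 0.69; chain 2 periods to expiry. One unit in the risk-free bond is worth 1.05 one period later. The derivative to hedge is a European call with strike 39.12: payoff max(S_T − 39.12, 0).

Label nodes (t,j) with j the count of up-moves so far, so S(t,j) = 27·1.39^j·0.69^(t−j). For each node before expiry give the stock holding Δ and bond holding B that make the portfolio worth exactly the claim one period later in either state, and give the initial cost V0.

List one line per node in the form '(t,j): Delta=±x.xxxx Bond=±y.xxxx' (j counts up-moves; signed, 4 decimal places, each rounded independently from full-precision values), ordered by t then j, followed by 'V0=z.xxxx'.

(0,0): Delta=0.3381 Bond=-5.9990
(1,0): Delta=0.0000 Bond=0.0000
(1,1): Delta=0.4966 Bond=-12.2479
V0=3.1299

Under the risk-neutral measure, an up-move has probability p* = (R−d)/(u−d) = 0.5143 and values discount at R = 1.05.
Payoff layer (t=2): V(2,0)=0.0000, V(2,1)=0.0000, V(2,2)=13.0467
  t=1,j=0: stock 18.6300 → up 25.8957 (V=0.0000), down 12.8547 (V=0.0000). Price 0.0000; hedge Δ=0.0000, bond B=0.0000.
  t=1,j=1: stock 37.5300 → up 52.1667 (V=13.0467), down 25.8957 (V=0.0000). Price 6.3902; hedge Δ=0.4966, bond B=-12.2479.
  t=0,j=0: stock 27.0000 → up 37.5300 (V=6.3902), down 18.6300 (V=0.0000). Price 3.1299; hedge Δ=0.3381, bond B=-5.9990.
Root portfolio cost Δ·27+B reproduces V0=3.1299.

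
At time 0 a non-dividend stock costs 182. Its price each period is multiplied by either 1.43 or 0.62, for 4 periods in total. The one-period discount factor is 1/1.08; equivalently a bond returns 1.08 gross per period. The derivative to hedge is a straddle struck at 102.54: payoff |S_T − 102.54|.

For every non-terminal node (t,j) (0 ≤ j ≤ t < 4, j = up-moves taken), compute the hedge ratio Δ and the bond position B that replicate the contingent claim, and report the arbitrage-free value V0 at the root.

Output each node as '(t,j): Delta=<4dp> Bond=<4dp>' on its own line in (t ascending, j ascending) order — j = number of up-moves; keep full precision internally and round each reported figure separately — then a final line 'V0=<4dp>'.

(0,0): Delta=0.8307 Bond=-29.7632
(1,0): Delta=0.5039 Bond=4.7263
(1,1): Delta=0.9385 Bond=-60.1980
(2,0): Delta=-0.2480 Bond=57.7077
(2,1): Delta=0.7520 Bond=-34.9198
(2,2): Delta=1.0000 Bond=-87.9115
(3,0): Delta=-1.0000 Bond=94.9444
(3,1): Delta=0.0001 Bond=37.5047
(3,2): Delta=1.0000 Bond=-94.9444
(3,3): Delta=1.0000 Bond=-94.9444
V0=121.4213

Under the risk-neutral measure, an up-move has probability p* = (R−d)/(u−d) = 0.5679 and values discount at R = 1.08.
At expiry t=4: V(4,0)=75.6471, V(4,1)=40.5128, V(4,2)=40.5228, V(4,3)=227.4275, V(4,4)=658.5141
(3,0): S=43.3757. Δ = (V_up−V_dn)/(S_up−S_dn) = (40.5128−75.6471)/(62.0272−26.8929) = -1.0000. V = [p*·40.5128 + (1−p*)·75.6471]/1.08 = 51.5687. B = V − Δ·S = 94.9444.
(3,1): S=100.0439. Δ = (V_up−V_dn)/(S_up−S_dn) = (40.5228−40.5128)/(143.0628−62.0272) = 0.0001. V = [p*·40.5228 + (1−p*)·40.5128]/1.08 = 37.5171. B = V − Δ·S = 37.5047.
(3,2): S=230.7465. Δ = (V_up−V_dn)/(S_up−S_dn) = (227.4275−40.5228)/(329.9675−143.0628) = 1.0000. V = [p*·227.4275 + (1−p*)·40.5228]/1.08 = 135.8021. B = V − Δ·S = -94.9444.
(3,3): S=532.2057. Δ = (V_up−V_dn)/(S_up−S_dn) = (658.5141−227.4275)/(761.0541−329.9675) = 1.0000. V = [p*·658.5141 + (1−p*)·227.4275]/1.08 = 437.2612. B = V − Δ·S = -94.9444.
(2,0): S=69.9608. Δ = (V_up−V_dn)/(S_up−S_dn) = (37.5171−51.5687)/(100.0439−43.3757) = -0.2480. V = [p*·37.5171 + (1−p*)·51.5687]/1.08 = 40.3600. B = V − Δ·S = 57.7077.
(2,1): S=161.3612. Δ = (V_up−V_dn)/(S_up−S_dn) = (135.8021−37.5171)/(230.7465−100.0439) = 0.7520. V = [p*·135.8021 + (1−p*)·37.5171]/1.08 = 86.4197. B = V − Δ·S = -34.9198.
(2,2): S=372.1718. Δ = (V_up−V_dn)/(S_up−S_dn) = (437.2612−135.8021)/(532.2057−230.7465) = 1.0000. V = [p*·437.2612 + (1−p*)·135.8021]/1.08 = 284.2603. B = V − Δ·S = -87.9115.
(1,0): S=112.8400. Δ = (V_up−V_dn)/(S_up−S_dn) = (86.4197−40.3600)/(161.3612−69.9608) = 0.5039. V = [p*·86.4197 + (1−p*)·40.3600]/1.08 = 61.5901. B = V − Δ·S = 4.7263.
(1,1): S=260.2600. Δ = (V_up−V_dn)/(S_up−S_dn) = (284.2603−86.4197)/(372.1718−161.3612) = 0.9385. V = [p*·284.2603 + (1−p*)·86.4197]/1.08 = 184.0496. B = V − Δ·S = -60.1980.
(0,0): S=182.0000. Δ = (V_up−V_dn)/(S_up−S_dn) = (184.0496−61.5901)/(260.2600−112.8400) = 0.8307. V = [p*·184.0496 + (1−p*)·61.5901]/1.08 = 121.4213. B = V − Δ·S = -29.7632.
Self-financing check: at every node Δ·S+B equals the discounted successor values.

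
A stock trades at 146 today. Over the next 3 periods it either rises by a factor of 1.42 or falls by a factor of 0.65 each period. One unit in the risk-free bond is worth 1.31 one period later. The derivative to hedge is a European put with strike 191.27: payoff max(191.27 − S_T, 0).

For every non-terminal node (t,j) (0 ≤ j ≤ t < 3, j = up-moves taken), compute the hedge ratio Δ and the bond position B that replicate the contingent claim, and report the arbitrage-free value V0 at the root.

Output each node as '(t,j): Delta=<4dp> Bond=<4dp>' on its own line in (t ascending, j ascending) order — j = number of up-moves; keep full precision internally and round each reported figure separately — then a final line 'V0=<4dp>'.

The replicating-portfolio and risk-neutral prices coincide; use p* = (1.31−0.65)/(1.42−0.65) = 0.8571 for the latter.
Terminal values V(3,·): V(3,0)=151.1748, V(3,1)=103.6773, V(3,2)=0.0000, V(3,3)=0.0000
(2,0): S=61.6850. Δ = (V_up−V_dn)/(S_up−S_dn) = (103.6773−151.1748)/(87.5927−40.0953) = -1.0000. V = [p*·103.6773 + (1−p*)·151.1748]/1.31 = 84.3226. B = V − Δ·S = 146.0076.
(2,1): S=134.7580. Δ = (V_up−V_dn)/(S_up−S_dn) = (0.0000−103.6773)/(191.3564−87.5927) = -0.9992. V = [p*·0.0000 + (1−p*)·103.6773]/1.31 = 11.3061. B = V − Δ·S = 145.9520.
(2,2): S=294.3944. Δ = (V_up−V_dn)/(S_up−S_dn) = (0.0000−0.0000)/(418.0400−191.3564) = 0.0000. V = [p*·0.0000 + (1−p*)·0.0000]/1.31 = 0.0000. B = V − Δ·S = 0.0000.
(1,0): S=94.9000. Δ = (V_up−V_dn)/(S_up−S_dn) = (11.3061−84.3226)/(134.7580−61.6850) = -0.9992. V = [p*·11.3061 + (1−p*)·84.3226]/1.31 = 16.5932. B = V − Δ·S = 111.4198.
(1,1): S=207.3200. Δ = (V_up−V_dn)/(S_up−S_dn) = (0.0000−11.3061)/(294.3944−134.7580) = -0.0708. V = [p*·0.0000 + (1−p*)·11.3061]/1.31 = 1.2329. B = V − Δ·S = 15.9162.
(0,0): S=146.0000. Δ = (V_up−V_dn)/(S_up−S_dn) = (1.2329−16.5932)/(207.3200−94.9000) = -0.1366. V = [p*·1.2329 + (1−p*)·16.5932]/1.31 = 2.6162. B = V − Δ·S = 22.5646.
Check: Δ(0,0)·S0 + B(0,0) = 2.6162 = V0.

(0,0): Delta=-0.1366 Bond=22.5646
(1,0): Delta=-0.9992 Bond=111.4198
(1,1): Delta=-0.0708 Bond=15.9162
(2,0): Delta=-1.0000 Bond=146.0076
(2,1): Delta=-0.9992 Bond=145.9520
(2,2): Delta=0.0000 Bond=0.0000
V0=2.6162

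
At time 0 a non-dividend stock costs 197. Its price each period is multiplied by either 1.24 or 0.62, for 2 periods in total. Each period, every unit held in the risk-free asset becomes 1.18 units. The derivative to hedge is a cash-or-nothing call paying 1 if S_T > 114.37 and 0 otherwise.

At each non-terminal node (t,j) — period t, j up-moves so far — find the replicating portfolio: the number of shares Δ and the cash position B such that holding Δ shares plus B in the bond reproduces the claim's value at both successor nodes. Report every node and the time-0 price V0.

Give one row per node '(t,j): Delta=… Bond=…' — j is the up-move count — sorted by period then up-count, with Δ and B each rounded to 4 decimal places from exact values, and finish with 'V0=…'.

Risk-neutral probability p* = (R−d)/(u−d) = (1.18−0.62)/(1.24−0.62) = 0.9032.
Terminal payoffs: V(2,0)=0.0000, V(2,1)=1.0000, V(2,2)=1.0000
(1,0): S=122.1400. Δ = (V_up−V_dn)/(S_up−S_dn) = (1.0000−0.0000)/(151.4536−75.7268) = 0.0132. V = [p*·1.0000 + (1−p*)·0.0000]/1.18 = 0.7654. B = V − Δ·S = -0.8475.
(1,1): S=244.2800. Δ = (V_up−V_dn)/(S_up−S_dn) = (1.0000−1.0000)/(302.9072−151.4536) = 0.0000. V = [p*·1.0000 + (1−p*)·1.0000]/1.18 = 0.8475. B = V − Δ·S = 0.8475.
(0,0): S=197.0000. Δ = (V_up−V_dn)/(S_up−S_dn) = (0.8475−0.7654)/(244.2800−122.1400) = 0.0007. V = [p*·0.8475 + (1−p*)·0.7654]/1.18 = 0.7115. B = V − Δ·S = 0.5792.
Root portfolio cost Δ·197+B reproduces V0=0.7115.

(0,0): Delta=0.0007 Bond=0.5792
(1,0): Delta=0.0132 Bond=-0.8475
(1,1): Delta=0.0000 Bond=0.8475
V0=0.7115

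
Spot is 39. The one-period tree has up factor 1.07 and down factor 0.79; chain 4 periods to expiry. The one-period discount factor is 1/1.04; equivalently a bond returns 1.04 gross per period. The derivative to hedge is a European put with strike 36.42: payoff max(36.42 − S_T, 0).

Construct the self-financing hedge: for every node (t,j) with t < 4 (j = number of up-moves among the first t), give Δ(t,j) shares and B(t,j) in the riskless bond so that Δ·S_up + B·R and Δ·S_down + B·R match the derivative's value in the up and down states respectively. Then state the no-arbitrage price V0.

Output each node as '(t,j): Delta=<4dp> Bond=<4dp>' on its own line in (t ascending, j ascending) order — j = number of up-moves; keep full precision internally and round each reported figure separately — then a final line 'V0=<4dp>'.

Since d<R<u, set p* = (R−d)/(u−d) = 0.8929; price each node as the discounted p*-expectation of its children.
At expiry t=4: V(4,0)=21.2295, V(4,1)=15.8455, V(4,2)=8.5532, V(4,3)=0.0000, V(4,4)=0.0000
(3,0): S=19.2285. Δ = (V_up−V_dn)/(S_up−S_dn) = (15.8455−21.2295)/(20.5745−15.1905) = -1.0000. V = [p*·15.8455 + (1−p*)·21.2295]/1.04 = 15.7907. B = V − Δ·S = 35.0192.
(3,1): S=26.0437. Δ = (V_up−V_dn)/(S_up−S_dn) = (8.5532−15.8455)/(27.8668−20.5745) = -1.0000. V = [p*·8.5532 + (1−p*)·15.8455]/1.04 = 8.9755. B = V − Δ·S = 35.0192.
(3,2): S=35.2744. Δ = (V_up−V_dn)/(S_up−S_dn) = (0.0000−8.5532)/(37.7436−27.8668) = -0.8660. V = [p*·0.0000 + (1−p*)·8.5532]/1.04 = 0.8812. B = V − Δ·S = 31.4285.
(3,3): S=47.7767. Δ = (V_up−V_dn)/(S_up−S_dn) = (0.0000−0.0000)/(51.1210−37.7436) = 0.0000. V = [p*·0.0000 + (1−p*)·0.0000]/1.04 = 0.0000. B = V − Δ·S = 0.0000.
(2,0): S=24.3399. Δ = (V_up−V_dn)/(S_up−S_dn) = (8.9755−15.7907)/(26.0437−19.2285) = -1.0000. V = [p*·8.9755 + (1−p*)·15.7907]/1.04 = 9.3324. B = V − Δ·S = 33.6723.
(2,1): S=32.9667. Δ = (V_up−V_dn)/(S_up−S_dn) = (0.8812−8.9755)/(35.2744−26.0437) = -0.8769. V = [p*·0.8812 + (1−p*)·8.9755]/1.04 = 1.6812. B = V − Δ·S = 30.5896.
(2,2): S=44.6511. Δ = (V_up−V_dn)/(S_up−S_dn) = (0.0000−0.8812)/(47.7767−35.2744) = -0.0705. V = [p*·0.0000 + (1−p*)·0.8812]/1.04 = 0.0908. B = V − Δ·S = 3.2378.
(1,0): S=30.8100. Δ = (V_up−V_dn)/(S_up−S_dn) = (1.6812−9.3324)/(32.9667−24.3399) = -0.8869. V = [p*·1.6812 + (1−p*)·9.3324]/1.04 = 2.4048. B = V − Δ·S = 29.7307.
(1,1): S=41.7300. Δ = (V_up−V_dn)/(S_up−S_dn) = (0.0908−1.6812)/(44.6511−32.9667) = -0.1361. V = [p*·0.0908 + (1−p*)·1.6812]/1.04 = 0.2511. B = V − Δ·S = 5.9311.
(0,0): S=39.0000. Δ = (V_up−V_dn)/(S_up−S_dn) = (0.2511−2.4048)/(41.7300−30.8100) = -0.1972. V = [p*·0.2511 + (1−p*)·2.4048]/1.04 = 0.4633. B = V − Δ·S = 8.1549.
Root portfolio cost Δ·39+B reproduces V0=0.4633.

(0,0): Delta=-0.1972 Bond=8.1549
(1,0): Delta=-0.8869 Bond=29.7307
(1,1): Delta=-0.1361 Bond=5.9311
(2,0): Delta=-1.0000 Bond=33.6723
(2,1): Delta=-0.8769 Bond=30.5896
(2,2): Delta=-0.0705 Bond=3.2378
(3,0): Delta=-1.0000 Bond=35.0192
(3,1): Delta=-1.0000 Bond=35.0192
(3,2): Delta=-0.8660 Bond=31.4285
(3,3): Delta=0.0000 Bond=0.0000
V0=0.4633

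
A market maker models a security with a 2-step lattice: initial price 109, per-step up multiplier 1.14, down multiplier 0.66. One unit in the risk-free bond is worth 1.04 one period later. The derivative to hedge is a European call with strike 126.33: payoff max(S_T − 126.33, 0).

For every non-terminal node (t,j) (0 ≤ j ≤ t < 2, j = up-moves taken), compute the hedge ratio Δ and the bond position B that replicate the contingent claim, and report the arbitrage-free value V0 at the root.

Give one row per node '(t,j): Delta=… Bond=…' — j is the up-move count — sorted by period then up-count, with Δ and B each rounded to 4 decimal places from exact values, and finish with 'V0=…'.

(0,0): Delta=0.2230 Bond=-15.4248
(1,0): Delta=0.0000 Bond=0.0000
(1,1): Delta=0.2570 Bond=-20.2633
V0=8.8809

The replicating-portfolio and risk-neutral prices coincide; use p* = (1.04−0.66)/(1.14−0.66) = 0.7917 for the latter.
Payoff layer (t=2): V(2,0)=0.0000, V(2,1)=0.0000, V(2,2)=15.3264
(1,0): S=71.9400. Δ = (V_up−V_dn)/(S_up−S_dn) = (0.0000−0.0000)/(82.0116−47.4804) = 0.0000. V = [p*·0.0000 + (1−p*)·0.0000]/1.04 = 0.0000. B = V − Δ·S = 0.0000.
(1,1): S=124.2600. Δ = (V_up−V_dn)/(S_up−S_dn) = (15.3264−0.0000)/(141.6564−82.0116) = 0.2570. V = [p*·15.3264 + (1−p*)·0.0000]/1.04 = 11.6667. B = V − Δ·S = -20.2633.
(0,0): S=109.0000. Δ = (V_up−V_dn)/(S_up−S_dn) = (11.6667−0.0000)/(124.2600−71.9400) = 0.2230. V = [p*·11.6667 + (1−p*)·0.0000]/1.04 = 8.8809. B = V − Δ·S = -15.4248.
Each (Δ,B) replicates both successor values, so the strategy is self-financing and V0 is arbitrage-free.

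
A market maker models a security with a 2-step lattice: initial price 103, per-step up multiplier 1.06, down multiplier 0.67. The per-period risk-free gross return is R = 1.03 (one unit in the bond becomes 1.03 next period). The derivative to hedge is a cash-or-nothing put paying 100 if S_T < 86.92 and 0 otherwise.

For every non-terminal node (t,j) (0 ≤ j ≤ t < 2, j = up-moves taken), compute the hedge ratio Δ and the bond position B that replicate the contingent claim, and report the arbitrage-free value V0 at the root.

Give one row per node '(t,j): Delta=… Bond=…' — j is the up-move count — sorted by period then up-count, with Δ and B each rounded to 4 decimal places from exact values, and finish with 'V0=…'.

The replicating-portfolio and risk-neutral prices coincide; use p* = (1.03−0.67)/(1.06−0.67) = 0.9231 for the latter.
At expiry t=2: V(2,0)=100.0000, V(2,1)=100.0000, V(2,2)=0.0000
Node (1,0) S=69.0100: V=(p*·100.0000+(1−p*)·100.0000)/1.03=97.0874; Δ=(100.0000−100.0000)/(73.1506−46.2367)=0.0000; B=V−Δ·S=97.0874
Node (1,1) S=109.1800: V=(p*·0.0000+(1−p*)·100.0000)/1.03=7.4683; Δ=(0.0000−100.0000)/(115.7308−73.1506)=-2.3485; B=V−Δ·S=263.8785
Node (0,0) S=103.0000: V=(p*·7.4683+(1−p*)·97.0874)/1.03=13.9437; Δ=(7.4683−97.0874)/(109.1800−69.0100)=-2.2310; B=V−Δ·S=243.7363
The time-0 hedge costs 13.9437, which is the no-arbitrage price.

(0,0): Delta=-2.2310 Bond=243.7363
(1,0): Delta=0.0000 Bond=97.0874
(1,1): Delta=-2.3485 Bond=263.8785
V0=13.9437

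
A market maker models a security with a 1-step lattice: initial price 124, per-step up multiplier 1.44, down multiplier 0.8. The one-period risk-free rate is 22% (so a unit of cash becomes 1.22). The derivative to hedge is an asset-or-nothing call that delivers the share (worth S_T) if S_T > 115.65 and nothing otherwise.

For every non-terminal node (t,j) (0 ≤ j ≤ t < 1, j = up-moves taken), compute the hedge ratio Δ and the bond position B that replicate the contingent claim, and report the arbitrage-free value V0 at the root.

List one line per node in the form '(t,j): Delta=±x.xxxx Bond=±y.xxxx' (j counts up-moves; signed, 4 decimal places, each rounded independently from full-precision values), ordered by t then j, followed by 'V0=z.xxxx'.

Under the risk-neutral measure, an up-move has probability p* = (R−d)/(u−d) = 0.6562 and values discount at R = 1.22.
At expiry t=1: V(1,0)=0.0000, V(1,1)=178.5600
  t=0,j=0: stock 124.0000 → up 178.5600 (V=178.5600), down 99.2000 (V=0.0000). Price 96.0492; hedge Δ=2.2500, bond B=-182.9508.
Self-financing check: at every node Δ·S+B equals the discounted successor values.

(0,0): Delta=2.2500 Bond=-182.9508
V0=96.0492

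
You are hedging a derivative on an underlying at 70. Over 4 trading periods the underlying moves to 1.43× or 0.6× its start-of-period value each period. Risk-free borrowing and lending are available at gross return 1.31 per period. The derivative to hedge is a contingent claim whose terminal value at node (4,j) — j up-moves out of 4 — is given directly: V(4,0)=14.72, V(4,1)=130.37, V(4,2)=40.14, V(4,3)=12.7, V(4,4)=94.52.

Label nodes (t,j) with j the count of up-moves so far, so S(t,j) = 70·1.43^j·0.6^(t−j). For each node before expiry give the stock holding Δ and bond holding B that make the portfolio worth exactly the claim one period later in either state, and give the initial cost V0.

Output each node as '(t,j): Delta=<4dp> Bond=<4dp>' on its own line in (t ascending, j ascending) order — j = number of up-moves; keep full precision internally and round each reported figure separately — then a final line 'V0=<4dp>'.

(0,0): Delta=0.2911 Bond=0.0835
(1,0): Delta=-0.6683 Bond=40.4025
(1,1): Delta=0.3591 Bond=-6.7007
(2,0): Delta=-2.2067 Bond=91.6955
(2,1): Delta=-0.5592 Bond=46.3749
(2,2): Delta=0.4242 Bond=-18.0995
(3,0): Delta=9.2154 Bond=-52.5820
(3,1): Delta=-3.0167 Bond=149.3103
(3,2): Delta=-0.3849 Bond=45.7833
(3,3): Delta=0.4816 Bond=-35.4557
V0=20.4573

The replicating-portfolio and risk-neutral prices coincide; use p* = (1.31−0.6)/(1.43−0.6) = 0.8554 for the latter.
Terminal payoffs: V(4,0)=14.7200, V(4,1)=130.3700, V(4,2)=40.1400, V(4,3)=12.7000, V(4,4)=94.5200
  t=3,j=0: stock 15.1200 → up 21.6216 (V=130.3700), down 9.0720 (V=14.7200). Price 86.7554; hedge Δ=9.2154, bond B=-52.5820.
  t=3,j=1: stock 36.0360 → up 51.5315 (V=40.1400), down 21.6216 (V=130.3700). Price 40.5995; hedge Δ=-3.0167, bond B=149.3103.
  t=3,j=2: stock 85.8858 → up 122.8167 (V=12.7000), down 51.5315 (V=40.1400). Price 12.7231; hedge Δ=-0.3849, bond B=45.7833.
  t=3,j=3: stock 204.6945 → up 292.7131 (V=94.5200), down 122.8167 (V=12.7000). Price 63.1226; hedge Δ=0.4816, bond B=-35.4557.
  t=2,j=0: stock 25.2000 → up 36.0360 (V=40.5995), down 15.1200 (V=86.7554). Price 36.0860; hedge Δ=-2.2067, bond B=91.6955.
  t=2,j=1: stock 60.0600 → up 85.8858 (V=12.7231), down 36.0360 (V=40.5995). Price 12.7889; hedge Δ=-0.5592, bond B=46.3749.
  t=2,j=2: stock 143.1430 → up 204.6945 (V=63.1226), down 85.8858 (V=12.7231). Price 42.6228; hedge Δ=0.4242, bond B=-18.0995.
  t=1,j=0: stock 42.0000 → up 60.0600 (V=12.7889), down 25.2000 (V=36.0860). Price 12.3337; hedge Δ=-0.6683, bond B=40.4025.
  t=1,j=1: stock 100.1000 → up 143.1430 (V=42.6228), down 60.0600 (V=12.7889). Price 29.2439; hedge Δ=0.3591, bond B=-6.7007.
  t=0,j=0: stock 70.0000 → up 100.1000 (V=29.2439), down 42.0000 (V=12.3337). Price 20.4573; hedge Δ=0.2911, bond B=0.0835.
Check: Δ(0,0)·S0 + B(0,0) = 20.4573 = V0.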